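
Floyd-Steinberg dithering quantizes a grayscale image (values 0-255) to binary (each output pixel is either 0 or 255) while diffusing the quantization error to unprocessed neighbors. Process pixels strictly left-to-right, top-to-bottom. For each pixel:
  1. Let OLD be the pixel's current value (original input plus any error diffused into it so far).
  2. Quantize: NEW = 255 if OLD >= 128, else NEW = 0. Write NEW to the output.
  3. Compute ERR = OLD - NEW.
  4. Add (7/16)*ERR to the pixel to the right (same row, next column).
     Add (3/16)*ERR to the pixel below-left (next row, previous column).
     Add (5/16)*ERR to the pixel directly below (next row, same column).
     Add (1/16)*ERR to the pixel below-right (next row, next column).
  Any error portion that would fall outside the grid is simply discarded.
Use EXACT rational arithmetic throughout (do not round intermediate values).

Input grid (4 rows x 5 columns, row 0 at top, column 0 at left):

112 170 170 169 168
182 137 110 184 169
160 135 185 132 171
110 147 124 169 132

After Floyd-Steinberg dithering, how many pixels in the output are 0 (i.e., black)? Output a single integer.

Answer: 9

Derivation:
(0,0): OLD=112 → NEW=0, ERR=112
(0,1): OLD=219 → NEW=255, ERR=-36
(0,2): OLD=617/4 → NEW=255, ERR=-403/4
(0,3): OLD=7995/64 → NEW=0, ERR=7995/64
(0,4): OLD=227997/1024 → NEW=255, ERR=-33123/1024
(1,0): OLD=841/4 → NEW=255, ERR=-179/4
(1,1): OLD=3017/32 → NEW=0, ERR=3017/32
(1,2): OLD=144319/1024 → NEW=255, ERR=-116801/1024
(1,3): OLD=20579/128 → NEW=255, ERR=-12061/128
(1,4): OLD=2055785/16384 → NEW=0, ERR=2055785/16384
(2,0): OLD=83811/512 → NEW=255, ERR=-46749/512
(2,1): OLD=1643847/16384 → NEW=0, ERR=1643847/16384
(2,2): OLD=47572769/262144 → NEW=255, ERR=-19273951/262144
(2,3): OLD=364002455/4194304 → NEW=0, ERR=364002455/4194304
(2,4): OLD=16259822881/67108864 → NEW=255, ERR=-852937439/67108864
(3,0): OLD=26287541/262144 → NEW=0, ERR=26287541/262144
(3,1): OLD=425162947/2097152 → NEW=255, ERR=-109610813/2097152
(3,2): OLD=6757863871/67108864 → NEW=0, ERR=6757863871/67108864
(3,3): OLD=62598666995/268435456 → NEW=255, ERR=-5852374285/268435456
(3,4): OLD=532206471417/4294967296 → NEW=0, ERR=532206471417/4294967296
Output grid:
  Row 0: .##.#  (2 black, running=2)
  Row 1: #.##.  (2 black, running=4)
  Row 2: #.#.#  (2 black, running=6)
  Row 3: .#.#.  (3 black, running=9)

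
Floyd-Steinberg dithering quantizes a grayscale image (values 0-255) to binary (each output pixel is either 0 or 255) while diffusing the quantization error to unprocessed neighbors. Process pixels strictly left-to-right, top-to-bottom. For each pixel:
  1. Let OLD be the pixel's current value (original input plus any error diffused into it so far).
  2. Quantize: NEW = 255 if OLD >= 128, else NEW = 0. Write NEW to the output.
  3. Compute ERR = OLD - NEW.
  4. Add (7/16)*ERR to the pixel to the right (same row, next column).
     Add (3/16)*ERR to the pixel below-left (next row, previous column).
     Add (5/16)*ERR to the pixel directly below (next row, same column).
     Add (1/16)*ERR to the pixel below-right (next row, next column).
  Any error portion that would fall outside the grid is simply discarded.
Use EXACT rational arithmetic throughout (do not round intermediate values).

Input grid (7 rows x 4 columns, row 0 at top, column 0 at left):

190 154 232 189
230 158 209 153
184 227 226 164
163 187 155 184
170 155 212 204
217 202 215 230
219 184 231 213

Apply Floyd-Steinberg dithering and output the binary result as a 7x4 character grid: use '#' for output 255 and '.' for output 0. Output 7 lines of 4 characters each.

Answer: #.##
###.
####
.#.#
#.##
####
####

Derivation:
(0,0): OLD=190 → NEW=255, ERR=-65
(0,1): OLD=2009/16 → NEW=0, ERR=2009/16
(0,2): OLD=73455/256 → NEW=255, ERR=8175/256
(0,3): OLD=831369/4096 → NEW=255, ERR=-213111/4096
(1,0): OLD=59707/256 → NEW=255, ERR=-5573/256
(1,1): OLD=388381/2048 → NEW=255, ERR=-133859/2048
(1,2): OLD=12351969/65536 → NEW=255, ERR=-4359711/65536
(1,3): OLD=114958071/1048576 → NEW=0, ERR=114958071/1048576
(2,0): OLD=5404815/32768 → NEW=255, ERR=-2951025/32768
(2,1): OLD=160789141/1048576 → NEW=255, ERR=-106597739/1048576
(2,2): OLD=371628521/2097152 → NEW=255, ERR=-163145239/2097152
(2,3): OLD=5370980133/33554432 → NEW=255, ERR=-3185400027/33554432
(3,0): OLD=1942728991/16777216 → NEW=0, ERR=1942728991/16777216
(3,1): OLD=49842303553/268435456 → NEW=255, ERR=-18608737727/268435456
(3,2): OLD=327307191999/4294967296 → NEW=0, ERR=327307191999/4294967296
(3,3): OLD=12562756596665/68719476736 → NEW=255, ERR=-4960709971015/68719476736
(4,0): OLD=829736546419/4294967296 → NEW=255, ERR=-265480114061/4294967296
(4,1): OLD=4391859637593/34359738368 → NEW=0, ERR=4391859637593/34359738368
(4,2): OLD=301121108603577/1099511627776 → NEW=255, ERR=20745643520697/1099511627776
(4,3): OLD=3420959301176287/17592186044416 → NEW=255, ERR=-1065048140149793/17592186044416
(5,0): OLD=121853385964035/549755813888 → NEW=255, ERR=-18334346577405/549755813888
(5,1): OLD=3993912292265717/17592186044416 → NEW=255, ERR=-492095149060363/17592186044416
(5,2): OLD=1805799785781953/8796093022208 → NEW=255, ERR=-437203934881087/8796093022208
(5,3): OLD=53625079150697849/281474976710656 → NEW=255, ERR=-18151039910519431/281474976710656
(6,0): OLD=57233239000067775/281474976710656 → NEW=255, ERR=-14542880061149505/281474976710656
(6,1): OLD=636135795887079977/4503599627370496 → NEW=255, ERR=-512282109092396503/4503599627370496
(6,2): OLD=10942861111954609359/72057594037927936 → NEW=255, ERR=-7431825367717014321/72057594037927936
(6,3): OLD=166734597187228569257/1152921504606846976 → NEW=255, ERR=-127260386487517409623/1152921504606846976
Row 0: #.##
Row 1: ###.
Row 2: ####
Row 3: .#.#
Row 4: #.##
Row 5: ####
Row 6: ####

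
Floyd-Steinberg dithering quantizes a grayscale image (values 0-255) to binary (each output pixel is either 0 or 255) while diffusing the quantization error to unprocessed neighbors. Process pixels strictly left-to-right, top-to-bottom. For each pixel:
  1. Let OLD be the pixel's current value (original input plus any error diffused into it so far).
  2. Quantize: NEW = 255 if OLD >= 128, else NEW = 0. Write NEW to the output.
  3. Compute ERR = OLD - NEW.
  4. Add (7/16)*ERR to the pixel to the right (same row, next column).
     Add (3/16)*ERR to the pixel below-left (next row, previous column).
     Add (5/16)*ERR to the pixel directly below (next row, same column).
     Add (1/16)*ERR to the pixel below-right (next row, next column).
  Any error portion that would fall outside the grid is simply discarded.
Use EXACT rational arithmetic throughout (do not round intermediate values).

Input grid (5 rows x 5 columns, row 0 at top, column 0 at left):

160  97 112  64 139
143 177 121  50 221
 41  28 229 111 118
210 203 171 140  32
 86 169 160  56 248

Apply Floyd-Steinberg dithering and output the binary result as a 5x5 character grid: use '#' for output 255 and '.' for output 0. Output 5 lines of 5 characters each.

Answer: #.#.#
.#..#
..##.
###..
.#.##

Derivation:
(0,0): OLD=160 → NEW=255, ERR=-95
(0,1): OLD=887/16 → NEW=0, ERR=887/16
(0,2): OLD=34881/256 → NEW=255, ERR=-30399/256
(0,3): OLD=49351/4096 → NEW=0, ERR=49351/4096
(0,4): OLD=9454961/65536 → NEW=255, ERR=-7256719/65536
(1,0): OLD=31669/256 → NEW=0, ERR=31669/256
(1,1): OLD=451059/2048 → NEW=255, ERR=-71181/2048
(1,2): OLD=4876527/65536 → NEW=0, ERR=4876527/65536
(1,3): OLD=15240067/262144 → NEW=0, ERR=15240067/262144
(1,4): OLD=891645737/4194304 → NEW=255, ERR=-177901783/4194304
(2,0): OLD=2396705/32768 → NEW=0, ERR=2396705/32768
(2,1): OLD=74261883/1048576 → NEW=0, ERR=74261883/1048576
(2,2): OLD=4898373937/16777216 → NEW=255, ERR=620183857/16777216
(2,3): OLD=38128013571/268435456 → NEW=255, ERR=-30323027709/268435456
(2,4): OLD=253222205013/4294967296 → NEW=0, ERR=253222205013/4294967296
(3,0): OLD=4129473809/16777216 → NEW=255, ERR=-148716271/16777216
(3,1): OLD=31239999421/134217728 → NEW=255, ERR=-2985521219/134217728
(3,2): OLD=670298778031/4294967296 → NEW=255, ERR=-424917882449/4294967296
(3,3): OLD=642361628951/8589934592 → NEW=0, ERR=642361628951/8589934592
(3,4): OLD=10456463077203/137438953472 → NEW=0, ERR=10456463077203/137438953472
(4,0): OLD=169778379231/2147483648 → NEW=0, ERR=169778379231/2147483648
(4,1): OLD=12199980469855/68719476736 → NEW=255, ERR=-5323486097825/68719476736
(4,2): OLD=118552119394161/1099511627776 → NEW=0, ERR=118552119394161/1099511627776
(4,3): OLD=2368314832720991/17592186044416 → NEW=255, ERR=-2117692608605089/17592186044416
(4,4): OLD=62989638949508633/281474976710656 → NEW=255, ERR=-8786480111708647/281474976710656
Row 0: #.#.#
Row 1: .#..#
Row 2: ..##.
Row 3: ###..
Row 4: .#.##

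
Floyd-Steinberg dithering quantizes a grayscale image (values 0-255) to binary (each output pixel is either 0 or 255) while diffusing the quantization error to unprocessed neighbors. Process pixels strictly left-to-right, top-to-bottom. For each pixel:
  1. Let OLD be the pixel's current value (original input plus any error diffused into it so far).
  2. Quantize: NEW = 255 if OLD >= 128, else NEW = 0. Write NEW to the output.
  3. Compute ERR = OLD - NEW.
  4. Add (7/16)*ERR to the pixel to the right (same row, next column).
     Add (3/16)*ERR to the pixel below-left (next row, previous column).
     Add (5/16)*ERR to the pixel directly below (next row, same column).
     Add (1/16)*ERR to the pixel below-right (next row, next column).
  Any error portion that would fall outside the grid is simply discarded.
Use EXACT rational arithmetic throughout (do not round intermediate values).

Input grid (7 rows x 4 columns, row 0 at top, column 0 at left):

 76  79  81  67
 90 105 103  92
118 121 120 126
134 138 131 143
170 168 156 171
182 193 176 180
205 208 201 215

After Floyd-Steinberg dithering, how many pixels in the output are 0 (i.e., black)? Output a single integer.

(0,0): OLD=76 → NEW=0, ERR=76
(0,1): OLD=449/4 → NEW=0, ERR=449/4
(0,2): OLD=8327/64 → NEW=255, ERR=-7993/64
(0,3): OLD=12657/1024 → NEW=0, ERR=12657/1024
(1,0): OLD=8627/64 → NEW=255, ERR=-7693/64
(1,1): OLD=35237/512 → NEW=0, ERR=35237/512
(1,2): OLD=1694345/16384 → NEW=0, ERR=1694345/16384
(1,3): OLD=34944015/262144 → NEW=255, ERR=-31902705/262144
(2,0): OLD=764647/8192 → NEW=0, ERR=764647/8192
(2,1): OLD=51176029/262144 → NEW=255, ERR=-15670691/262144
(2,2): OLD=56437809/524288 → NEW=0, ERR=56437809/524288
(2,3): OLD=1187221261/8388608 → NEW=255, ERR=-951873779/8388608
(3,0): OLD=637368183/4194304 → NEW=255, ERR=-432179337/4194304
(3,1): OLD=6728119273/67108864 → NEW=0, ERR=6728119273/67108864
(3,2): OLD=197020544023/1073741824 → NEW=255, ERR=-76783621097/1073741824
(3,3): OLD=1425621359905/17179869184 → NEW=0, ERR=1425621359905/17179869184
(4,0): OLD=168146120939/1073741824 → NEW=255, ERR=-105658044181/1073741824
(4,1): OLD=1171936240961/8589934592 → NEW=255, ERR=-1018497079999/8589934592
(4,2): OLD=28478567289121/274877906944 → NEW=0, ERR=28478567289121/274877906944
(4,3): OLD=1045809026214199/4398046511104 → NEW=255, ERR=-75692834117321/4398046511104
(5,0): OLD=17732076524667/137438953472 → NEW=255, ERR=-17314856610693/137438953472
(5,1): OLD=501842693850557/4398046511104 → NEW=0, ERR=501842693850557/4398046511104
(5,2): OLD=544610444001281/2199023255552 → NEW=255, ERR=-16140486164479/2199023255552
(5,3): OLD=12517600051716145/70368744177664 → NEW=255, ERR=-5426429713588175/70368744177664
(6,0): OLD=13160743580261911/70368744177664 → NEW=255, ERR=-4783286185042409/70368744177664
(6,1): OLD=230436899579548689/1125899906842624 → NEW=255, ERR=-56667576665320431/1125899906842624
(6,2): OLD=3050904522541079719/18014398509481984 → NEW=255, ERR=-1542767097376826201/18014398509481984
(6,3): OLD=44092108294927965585/288230376151711744 → NEW=255, ERR=-29406637623758529135/288230376151711744
Output grid:
  Row 0: ..#.  (3 black, running=3)
  Row 1: #..#  (2 black, running=5)
  Row 2: .#.#  (2 black, running=7)
  Row 3: #.#.  (2 black, running=9)
  Row 4: ##.#  (1 black, running=10)
  Row 5: #.##  (1 black, running=11)
  Row 6: ####  (0 black, running=11)

Answer: 11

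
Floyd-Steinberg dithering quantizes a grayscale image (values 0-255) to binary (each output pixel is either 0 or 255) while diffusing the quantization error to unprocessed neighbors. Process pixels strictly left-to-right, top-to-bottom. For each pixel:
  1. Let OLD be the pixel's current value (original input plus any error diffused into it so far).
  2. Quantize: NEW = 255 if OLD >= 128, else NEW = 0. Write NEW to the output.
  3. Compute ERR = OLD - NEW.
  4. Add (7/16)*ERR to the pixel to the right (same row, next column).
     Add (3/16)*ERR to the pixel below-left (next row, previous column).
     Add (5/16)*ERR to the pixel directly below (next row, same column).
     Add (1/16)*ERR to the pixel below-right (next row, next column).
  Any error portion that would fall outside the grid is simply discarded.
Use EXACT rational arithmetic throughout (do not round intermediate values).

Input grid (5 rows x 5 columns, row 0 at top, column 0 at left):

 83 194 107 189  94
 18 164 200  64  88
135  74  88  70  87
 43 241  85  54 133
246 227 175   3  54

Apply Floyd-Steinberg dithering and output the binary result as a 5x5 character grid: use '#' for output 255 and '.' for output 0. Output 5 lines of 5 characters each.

(0,0): OLD=83 → NEW=0, ERR=83
(0,1): OLD=3685/16 → NEW=255, ERR=-395/16
(0,2): OLD=24627/256 → NEW=0, ERR=24627/256
(0,3): OLD=946533/4096 → NEW=255, ERR=-97947/4096
(0,4): OLD=5474755/65536 → NEW=0, ERR=5474755/65536
(1,0): OLD=10063/256 → NEW=0, ERR=10063/256
(1,1): OLD=402857/2048 → NEW=255, ERR=-119383/2048
(1,2): OLD=13011037/65536 → NEW=255, ERR=-3700643/65536
(1,3): OLD=14024345/262144 → NEW=0, ERR=14024345/262144
(1,4): OLD=570495659/4194304 → NEW=255, ERR=-499051861/4194304
(2,0): OLD=4468051/32768 → NEW=255, ERR=-3887789/32768
(2,1): OLD=-4461503/1048576 → NEW=0, ERR=-4461503/1048576
(2,2): OLD=1256281091/16777216 → NEW=0, ERR=1256281091/16777216
(2,3): OLD=25136253017/268435456 → NEW=0, ERR=25136253017/268435456
(2,4): OLD=404280259631/4294967296 → NEW=0, ERR=404280259631/4294967296
(3,0): OLD=85989539/16777216 → NEW=0, ERR=85989539/16777216
(3,1): OLD=33358123367/134217728 → NEW=255, ERR=-867397273/134217728
(3,2): OLD=527697759901/4294967296 → NEW=0, ERR=527697759901/4294967296
(3,3): OLD=1368760630325/8589934592 → NEW=255, ERR=-821672690635/8589934592
(3,4): OLD=17374834670185/137438953472 → NEW=0, ERR=17374834670185/137438953472
(4,0): OLD=529118367149/2147483648 → NEW=255, ERR=-18489963091/2147483648
(4,1): OLD=16806784773805/68719476736 → NEW=255, ERR=-716681793875/68719476736
(4,2): OLD=209449331116739/1099511627776 → NEW=255, ERR=-70926133966141/1099511627776
(4,3): OLD=-417490243017043/17592186044416 → NEW=0, ERR=-417490243017043/17592186044416
(4,4): OLD=21714325559754043/281474976710656 → NEW=0, ERR=21714325559754043/281474976710656
Row 0: .#.#.
Row 1: .##.#
Row 2: #....
Row 3: .#.#.
Row 4: ###..

Answer: .#.#.
.##.#
#....
.#.#.
###..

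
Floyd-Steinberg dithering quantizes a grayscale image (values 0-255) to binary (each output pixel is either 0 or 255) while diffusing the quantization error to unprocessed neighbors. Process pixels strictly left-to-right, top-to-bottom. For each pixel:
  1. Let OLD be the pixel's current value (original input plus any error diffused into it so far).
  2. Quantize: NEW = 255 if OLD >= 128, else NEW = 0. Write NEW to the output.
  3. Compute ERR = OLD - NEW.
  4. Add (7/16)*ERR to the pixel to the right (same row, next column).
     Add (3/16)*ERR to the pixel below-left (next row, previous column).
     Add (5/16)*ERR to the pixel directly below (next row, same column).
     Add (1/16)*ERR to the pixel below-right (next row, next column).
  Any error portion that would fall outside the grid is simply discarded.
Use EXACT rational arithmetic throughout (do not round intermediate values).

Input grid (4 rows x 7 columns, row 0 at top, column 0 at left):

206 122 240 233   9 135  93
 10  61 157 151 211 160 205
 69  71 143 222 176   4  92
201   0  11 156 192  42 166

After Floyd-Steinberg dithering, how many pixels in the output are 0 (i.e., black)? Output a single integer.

(0,0): OLD=206 → NEW=255, ERR=-49
(0,1): OLD=1609/16 → NEW=0, ERR=1609/16
(0,2): OLD=72703/256 → NEW=255, ERR=7423/256
(0,3): OLD=1006329/4096 → NEW=255, ERR=-38151/4096
(0,4): OLD=322767/65536 → NEW=0, ERR=322767/65536
(0,5): OLD=143817129/1048576 → NEW=255, ERR=-123569751/1048576
(0,6): OLD=695292831/16777216 → NEW=0, ERR=695292831/16777216
(1,0): OLD=3467/256 → NEW=0, ERR=3467/256
(1,1): OLD=206285/2048 → NEW=0, ERR=206285/2048
(1,2): OLD=14068433/65536 → NEW=255, ERR=-2643247/65536
(1,3): OLD=34912189/262144 → NEW=255, ERR=-31934531/262144
(1,4): OLD=2291171159/16777216 → NEW=255, ERR=-1987018921/16777216
(1,5): OLD=10661733639/134217728 → NEW=0, ERR=10661733639/134217728
(1,6): OLD=526861068425/2147483648 → NEW=255, ERR=-20747261815/2147483648
(2,0): OLD=3018527/32768 → NEW=0, ERR=3018527/32768
(2,1): OLD=142671685/1048576 → NEW=255, ERR=-124715195/1048576
(2,2): OLD=1037079311/16777216 → NEW=0, ERR=1037079311/16777216
(2,3): OLD=24997724247/134217728 → NEW=255, ERR=-9227796393/134217728
(2,4): OLD=124758255751/1073741824 → NEW=0, ERR=124758255751/1073741824
(2,5): OLD=2420413017773/34359738368 → NEW=0, ERR=2420413017773/34359738368
(2,6): OLD=68590048868491/549755813888 → NEW=0, ERR=68590048868491/549755813888
(3,0): OLD=3481039151/16777216 → NEW=255, ERR=-797150929/16777216
(3,1): OLD=-5450274173/134217728 → NEW=0, ERR=-5450274173/134217728
(3,2): OLD=-8346680391/1073741824 → NEW=0, ERR=-8346680391/1073741824
(3,3): OLD=673292204351/4294967296 → NEW=255, ERR=-421924456129/4294967296
(3,4): OLD=106785590820143/549755813888 → NEW=255, ERR=-33402141721297/549755813888
(3,5): OLD=299450164927741/4398046511104 → NEW=0, ERR=299450164927741/4398046511104
(3,6): OLD=16830777509000995/70368744177664 → NEW=255, ERR=-1113252256303325/70368744177664
Output grid:
  Row 0: #.##.#.  (3 black, running=3)
  Row 1: ..###.#  (3 black, running=6)
  Row 2: .#.#...  (5 black, running=11)
  Row 3: #..##.#  (3 black, running=14)

Answer: 14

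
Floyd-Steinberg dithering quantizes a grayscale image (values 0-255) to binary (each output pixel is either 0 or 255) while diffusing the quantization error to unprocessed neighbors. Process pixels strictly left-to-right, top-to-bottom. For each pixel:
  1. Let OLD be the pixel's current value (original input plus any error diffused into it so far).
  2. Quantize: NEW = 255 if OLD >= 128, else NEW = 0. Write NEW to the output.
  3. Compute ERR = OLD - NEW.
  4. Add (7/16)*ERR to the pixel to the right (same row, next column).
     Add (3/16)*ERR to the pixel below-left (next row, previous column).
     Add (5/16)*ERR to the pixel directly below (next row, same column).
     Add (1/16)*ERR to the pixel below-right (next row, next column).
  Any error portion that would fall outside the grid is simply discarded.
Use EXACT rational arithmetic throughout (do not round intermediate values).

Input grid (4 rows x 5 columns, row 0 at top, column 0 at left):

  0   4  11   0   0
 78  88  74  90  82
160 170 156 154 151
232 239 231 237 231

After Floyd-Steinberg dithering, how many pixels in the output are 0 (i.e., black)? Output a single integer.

(0,0): OLD=0 → NEW=0, ERR=0
(0,1): OLD=4 → NEW=0, ERR=4
(0,2): OLD=51/4 → NEW=0, ERR=51/4
(0,3): OLD=357/64 → NEW=0, ERR=357/64
(0,4): OLD=2499/1024 → NEW=0, ERR=2499/1024
(1,0): OLD=315/4 → NEW=0, ERR=315/4
(1,1): OLD=4035/32 → NEW=0, ERR=4035/32
(1,2): OLD=137673/1024 → NEW=255, ERR=-123447/1024
(1,3): OLD=82443/2048 → NEW=0, ERR=82443/2048
(1,4): OLD=3300491/32768 → NEW=0, ERR=3300491/32768
(2,0): OLD=106625/512 → NEW=255, ERR=-23935/512
(2,1): OLD=2806089/16384 → NEW=255, ERR=-1371831/16384
(2,2): OLD=25460439/262144 → NEW=0, ERR=25460439/262144
(2,3): OLD=924518761/4194304 → NEW=255, ERR=-145028759/4194304
(2,4): OLD=11399394655/67108864 → NEW=255, ERR=-5713365665/67108864
(3,0): OLD=52872315/262144 → NEW=255, ERR=-13974405/262144
(3,1): OLD=429498969/2097152 → NEW=255, ERR=-105274791/2097152
(3,2): OLD=15278860617/67108864 → NEW=255, ERR=-1833899703/67108864
(3,3): OLD=54853747259/268435456 → NEW=255, ERR=-13597294021/268435456
(3,4): OLD=773407233353/4294967296 → NEW=255, ERR=-321809427127/4294967296
Output grid:
  Row 0: .....  (5 black, running=5)
  Row 1: ..#..  (4 black, running=9)
  Row 2: ##.##  (1 black, running=10)
  Row 3: #####  (0 black, running=10)

Answer: 10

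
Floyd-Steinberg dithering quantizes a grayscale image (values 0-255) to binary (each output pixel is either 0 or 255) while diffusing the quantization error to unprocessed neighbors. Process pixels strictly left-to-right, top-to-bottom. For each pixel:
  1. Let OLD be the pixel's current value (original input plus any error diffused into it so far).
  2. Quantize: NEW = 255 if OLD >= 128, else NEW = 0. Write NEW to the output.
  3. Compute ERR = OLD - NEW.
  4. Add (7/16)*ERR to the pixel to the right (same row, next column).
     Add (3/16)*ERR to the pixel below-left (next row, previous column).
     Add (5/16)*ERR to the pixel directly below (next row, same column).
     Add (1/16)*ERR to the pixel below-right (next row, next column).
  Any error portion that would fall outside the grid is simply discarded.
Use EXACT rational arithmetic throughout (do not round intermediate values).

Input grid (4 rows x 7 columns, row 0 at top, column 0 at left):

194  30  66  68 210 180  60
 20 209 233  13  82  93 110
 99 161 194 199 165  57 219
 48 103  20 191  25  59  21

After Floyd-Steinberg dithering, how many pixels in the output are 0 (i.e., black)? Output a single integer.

Answer: 16

Derivation:
(0,0): OLD=194 → NEW=255, ERR=-61
(0,1): OLD=53/16 → NEW=0, ERR=53/16
(0,2): OLD=17267/256 → NEW=0, ERR=17267/256
(0,3): OLD=399397/4096 → NEW=0, ERR=399397/4096
(0,4): OLD=16558339/65536 → NEW=255, ERR=-153341/65536
(0,5): OLD=187670293/1048576 → NEW=255, ERR=-79716587/1048576
(0,6): OLD=448616851/16777216 → NEW=0, ERR=448616851/16777216
(1,0): OLD=399/256 → NEW=0, ERR=399/256
(1,1): OLD=449641/2048 → NEW=255, ERR=-72599/2048
(1,2): OLD=16846621/65536 → NEW=255, ERR=134941/65536
(1,3): OLD=12622041/262144 → NEW=0, ERR=12622041/262144
(1,4): OLD=1579977451/16777216 → NEW=0, ERR=1579977451/16777216
(1,5): OLD=15476803931/134217728 → NEW=0, ERR=15476803931/134217728
(1,6): OLD=352301779701/2147483648 → NEW=255, ERR=-195306550539/2147483648
(2,0): OLD=3042195/32768 → NEW=0, ERR=3042195/32768
(2,1): OLD=200302593/1048576 → NEW=255, ERR=-67084287/1048576
(2,2): OLD=2910278979/16777216 → NEW=255, ERR=-1367911101/16777216
(2,3): OLD=26328404203/134217728 → NEW=255, ERR=-7897116437/134217728
(2,4): OLD=207573490843/1073741824 → NEW=255, ERR=-66230674277/1073741824
(2,5): OLD=1885737423689/34359738368 → NEW=0, ERR=1885737423689/34359738368
(2,6): OLD=121934222970511/549755813888 → NEW=255, ERR=-18253509570929/549755813888
(3,0): OLD=1090804707/16777216 → NEW=0, ERR=1090804707/16777216
(3,1): OLD=13685806247/134217728 → NEW=0, ERR=13685806247/134217728
(3,2): OLD=25877867301/1073741824 → NEW=0, ERR=25877867301/1073741824
(3,3): OLD=715094273619/4294967296 → NEW=255, ERR=-380122386861/4294967296
(3,4): OLD=-14504315738141/549755813888 → NEW=0, ERR=-14504315738141/549755813888
(3,5): OLD=239813819047897/4398046511104 → NEW=0, ERR=239813819047897/4398046511104
(3,6): OLD=2667674368461255/70368744177664 → NEW=0, ERR=2667674368461255/70368744177664
Output grid:
  Row 0: #...##.  (4 black, running=4)
  Row 1: .##...#  (4 black, running=8)
  Row 2: .####.#  (2 black, running=10)
  Row 3: ...#...  (6 black, running=16)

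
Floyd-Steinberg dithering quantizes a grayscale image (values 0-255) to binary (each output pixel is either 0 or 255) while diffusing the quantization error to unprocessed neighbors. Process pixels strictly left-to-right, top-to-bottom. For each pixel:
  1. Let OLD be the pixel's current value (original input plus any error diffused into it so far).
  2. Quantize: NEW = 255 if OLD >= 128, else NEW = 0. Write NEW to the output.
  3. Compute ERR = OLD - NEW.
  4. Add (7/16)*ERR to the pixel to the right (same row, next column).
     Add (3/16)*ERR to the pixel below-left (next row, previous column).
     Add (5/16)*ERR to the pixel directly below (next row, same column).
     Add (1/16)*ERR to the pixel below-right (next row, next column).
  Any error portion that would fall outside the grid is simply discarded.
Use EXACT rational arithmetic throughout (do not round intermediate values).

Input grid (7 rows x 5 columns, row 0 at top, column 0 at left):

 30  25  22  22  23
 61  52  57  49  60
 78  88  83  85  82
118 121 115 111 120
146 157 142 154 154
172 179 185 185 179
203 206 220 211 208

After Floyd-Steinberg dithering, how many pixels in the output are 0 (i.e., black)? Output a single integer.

Answer: 18

Derivation:
(0,0): OLD=30 → NEW=0, ERR=30
(0,1): OLD=305/8 → NEW=0, ERR=305/8
(0,2): OLD=4951/128 → NEW=0, ERR=4951/128
(0,3): OLD=79713/2048 → NEW=0, ERR=79713/2048
(0,4): OLD=1311655/32768 → NEW=0, ERR=1311655/32768
(1,0): OLD=9923/128 → NEW=0, ERR=9923/128
(1,1): OLD=109525/1024 → NEW=0, ERR=109525/1024
(1,2): OLD=4114425/32768 → NEW=0, ERR=4114425/32768
(1,3): OLD=16517637/131072 → NEW=0, ERR=16517637/131072
(1,4): OLD=272787311/2097152 → NEW=255, ERR=-261986449/2097152
(2,0): OLD=2003447/16384 → NEW=0, ERR=2003447/16384
(2,1): OLD=106593165/524288 → NEW=255, ERR=-27100275/524288
(2,2): OLD=1089994983/8388608 → NEW=255, ERR=-1049100057/8388608
(2,3): OLD=7259905733/134217728 → NEW=0, ERR=7259905733/134217728
(2,4): OLD=159991395875/2147483648 → NEW=0, ERR=159991395875/2147483648
(3,0): OLD=1229106439/8388608 → NEW=255, ERR=-909988601/8388608
(3,1): OLD=2790433787/67108864 → NEW=0, ERR=2790433787/67108864
(3,2): OLD=216940734777/2147483648 → NEW=0, ERR=216940734777/2147483648
(3,3): OLD=765589141745/4294967296 → NEW=255, ERR=-329627518735/4294967296
(3,4): OLD=7771175519381/68719476736 → NEW=0, ERR=7771175519381/68719476736
(4,0): OLD=128738063625/1073741824 → NEW=0, ERR=128738063625/1073741824
(4,1): OLD=8061146342921/34359738368 → NEW=255, ERR=-700586940919/34359738368
(4,2): OLD=84034117417127/549755813888 → NEW=255, ERR=-56153615124313/549755813888
(4,3): OLD=992606448127497/8796093022208 → NEW=0, ERR=992606448127497/8796093022208
(4,4): OLD=32920293517647551/140737488355328 → NEW=255, ERR=-2967766012961089/140737488355328
(5,0): OLD=113054329345979/549755813888 → NEW=255, ERR=-27133403195461/549755813888
(5,1): OLD=612986458268273/4398046511104 → NEW=255, ERR=-508515402063247/4398046511104
(5,2): OLD=17223399594412409/140737488355328 → NEW=0, ERR=17223399594412409/140737488355328
(5,3): OLD=148319163758037527/562949953421312 → NEW=255, ERR=4766925635602967/562949953421312
(5,4): OLD=1649828638468796365/9007199254740992 → NEW=255, ERR=-647007171490156595/9007199254740992
(6,0): OLD=11673972734057611/70368744177664 → NEW=255, ERR=-6270057031246709/70368744177664
(6,1): OLD=339451546416786853/2251799813685248 → NEW=255, ERR=-234757406072951387/2251799813685248
(6,2): OLD=7457748690985259111/36028797018963968 → NEW=255, ERR=-1729594548850552729/36028797018963968
(6,3): OLD=107696577335749133869/576460752303423488 → NEW=255, ERR=-39300914501623855571/576460752303423488
(6,4): OLD=1441194019128433706875/9223372036854775808 → NEW=255, ERR=-910765850269534124165/9223372036854775808
Output grid:
  Row 0: .....  (5 black, running=5)
  Row 1: ....#  (4 black, running=9)
  Row 2: .##..  (3 black, running=12)
  Row 3: #..#.  (3 black, running=15)
  Row 4: .##.#  (2 black, running=17)
  Row 5: ##.##  (1 black, running=18)
  Row 6: #####  (0 black, running=18)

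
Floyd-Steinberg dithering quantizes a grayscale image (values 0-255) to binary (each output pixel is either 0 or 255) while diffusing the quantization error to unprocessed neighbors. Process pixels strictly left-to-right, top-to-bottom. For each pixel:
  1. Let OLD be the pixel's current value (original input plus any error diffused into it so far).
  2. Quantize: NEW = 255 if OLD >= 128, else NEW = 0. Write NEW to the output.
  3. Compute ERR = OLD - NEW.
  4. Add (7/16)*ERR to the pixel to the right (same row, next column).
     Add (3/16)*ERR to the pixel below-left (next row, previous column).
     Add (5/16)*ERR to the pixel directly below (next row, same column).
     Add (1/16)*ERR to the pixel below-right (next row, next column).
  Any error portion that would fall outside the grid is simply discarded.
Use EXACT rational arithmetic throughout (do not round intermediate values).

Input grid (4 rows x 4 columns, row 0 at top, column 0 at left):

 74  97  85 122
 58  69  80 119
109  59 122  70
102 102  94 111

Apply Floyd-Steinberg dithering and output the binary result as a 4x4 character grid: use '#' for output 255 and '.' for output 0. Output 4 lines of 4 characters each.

Answer: .#.#
....
#.#.
.#.#

Derivation:
(0,0): OLD=74 → NEW=0, ERR=74
(0,1): OLD=1035/8 → NEW=255, ERR=-1005/8
(0,2): OLD=3845/128 → NEW=0, ERR=3845/128
(0,3): OLD=276771/2048 → NEW=255, ERR=-245469/2048
(1,0): OLD=7369/128 → NEW=0, ERR=7369/128
(1,1): OLD=66751/1024 → NEW=0, ERR=66751/1024
(1,2): OLD=2869867/32768 → NEW=0, ERR=2869867/32768
(1,3): OLD=63826141/524288 → NEW=0, ERR=63826141/524288
(2,0): OLD=2280869/16384 → NEW=255, ERR=-1897051/16384
(2,1): OLD=25550503/524288 → NEW=0, ERR=25550503/524288
(2,2): OLD=207188499/1048576 → NEW=255, ERR=-60198381/1048576
(2,3): OLD=1483113607/16777216 → NEW=0, ERR=1483113607/16777216
(3,0): OLD=628761365/8388608 → NEW=0, ERR=628761365/8388608
(3,1): OLD=17719526795/134217728 → NEW=255, ERR=-16505993845/134217728
(3,2): OLD=89930197493/2147483648 → NEW=0, ERR=89930197493/2147483648
(3,3): OLD=5269348765491/34359738368 → NEW=255, ERR=-3492384518349/34359738368
Row 0: .#.#
Row 1: ....
Row 2: #.#.
Row 3: .#.#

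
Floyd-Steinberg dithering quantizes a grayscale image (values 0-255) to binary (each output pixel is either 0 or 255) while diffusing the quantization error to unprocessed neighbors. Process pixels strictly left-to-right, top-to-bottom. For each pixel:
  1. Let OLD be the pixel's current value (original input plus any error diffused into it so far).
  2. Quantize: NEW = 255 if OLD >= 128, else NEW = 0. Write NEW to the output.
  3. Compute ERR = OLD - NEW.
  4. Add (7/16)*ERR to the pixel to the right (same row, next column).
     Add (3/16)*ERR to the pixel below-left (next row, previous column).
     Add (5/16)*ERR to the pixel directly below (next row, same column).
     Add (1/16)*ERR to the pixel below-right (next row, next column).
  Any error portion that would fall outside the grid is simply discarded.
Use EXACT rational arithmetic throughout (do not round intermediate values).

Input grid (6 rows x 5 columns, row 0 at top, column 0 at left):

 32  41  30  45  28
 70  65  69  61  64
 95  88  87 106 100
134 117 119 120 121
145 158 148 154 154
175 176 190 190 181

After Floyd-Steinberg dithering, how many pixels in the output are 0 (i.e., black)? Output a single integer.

Answer: 17

Derivation:
(0,0): OLD=32 → NEW=0, ERR=32
(0,1): OLD=55 → NEW=0, ERR=55
(0,2): OLD=865/16 → NEW=0, ERR=865/16
(0,3): OLD=17575/256 → NEW=0, ERR=17575/256
(0,4): OLD=237713/4096 → NEW=0, ERR=237713/4096
(1,0): OLD=1445/16 → NEW=0, ERR=1445/16
(1,1): OLD=17131/128 → NEW=255, ERR=-15509/128
(1,2): OLD=201503/4096 → NEW=0, ERR=201503/4096
(1,3): OLD=1937199/16384 → NEW=0, ERR=1937199/16384
(1,4): OLD=36216669/262144 → NEW=255, ERR=-30630051/262144
(2,0): OLD=205833/2048 → NEW=0, ERR=205833/2048
(2,1): OLD=7141819/65536 → NEW=0, ERR=7141819/65536
(2,2): OLD=172644865/1048576 → NEW=255, ERR=-94742015/1048576
(2,3): OLD=1419118627/16777216 → NEW=0, ERR=1419118627/16777216
(2,4): OLD=28959451445/268435456 → NEW=0, ERR=28959451445/268435456
(3,0): OLD=194867921/1048576 → NEW=255, ERR=-72518959/1048576
(3,1): OLD=923903765/8388608 → NEW=0, ERR=923903765/8388608
(3,2): OLD=43384772319/268435456 → NEW=255, ERR=-25066268961/268435456
(3,3): OLD=64510760181/536870912 → NEW=0, ERR=64510760181/536870912
(3,4): OLD=1825963717413/8589934592 → NEW=255, ERR=-364469603547/8589934592
(4,0): OLD=19332523495/134217728 → NEW=255, ERR=-14892997145/134217728
(4,1): OLD=524163814751/4294967296 → NEW=0, ERR=524163814751/4294967296
(4,2): OLD=13855624715329/68719476736 → NEW=255, ERR=-3667841852351/68719476736
(4,3): OLD=169772548887743/1099511627776 → NEW=255, ERR=-110602916195137/1099511627776
(4,4): OLD=1833833728054713/17592186044416 → NEW=0, ERR=1833833728054713/17592186044416
(5,0): OLD=11215520329853/68719476736 → NEW=255, ERR=-6307946237827/68719476736
(5,1): OLD=86331393954287/549755813888 → NEW=255, ERR=-53856338587153/549755813888
(5,2): OLD=2097476448021663/17592186044416 → NEW=0, ERR=2097476448021663/17592186044416
(5,3): OLD=15969220271381901/70368744177664 → NEW=255, ERR=-1974809493922419/70368744177664
(5,4): OLD=219562304605663503/1125899906842624 → NEW=255, ERR=-67542171639205617/1125899906842624
Output grid:
  Row 0: .....  (5 black, running=5)
  Row 1: .#..#  (3 black, running=8)
  Row 2: ..#..  (4 black, running=12)
  Row 3: #.#.#  (2 black, running=14)
  Row 4: #.##.  (2 black, running=16)
  Row 5: ##.##  (1 black, running=17)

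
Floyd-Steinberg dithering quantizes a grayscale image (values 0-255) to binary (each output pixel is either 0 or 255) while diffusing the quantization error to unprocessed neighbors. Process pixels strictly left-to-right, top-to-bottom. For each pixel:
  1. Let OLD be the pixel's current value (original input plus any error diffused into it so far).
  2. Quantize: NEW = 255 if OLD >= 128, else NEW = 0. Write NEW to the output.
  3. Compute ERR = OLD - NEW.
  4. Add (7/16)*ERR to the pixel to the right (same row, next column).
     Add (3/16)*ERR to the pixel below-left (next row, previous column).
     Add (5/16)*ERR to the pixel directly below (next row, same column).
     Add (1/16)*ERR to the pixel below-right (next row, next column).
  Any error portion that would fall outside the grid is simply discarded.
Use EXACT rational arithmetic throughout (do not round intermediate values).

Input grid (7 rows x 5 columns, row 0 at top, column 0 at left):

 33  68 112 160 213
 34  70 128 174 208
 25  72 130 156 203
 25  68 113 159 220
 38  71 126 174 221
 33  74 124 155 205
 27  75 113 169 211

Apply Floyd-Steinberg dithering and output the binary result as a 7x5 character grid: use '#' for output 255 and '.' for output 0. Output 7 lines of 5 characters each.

(0,0): OLD=33 → NEW=0, ERR=33
(0,1): OLD=1319/16 → NEW=0, ERR=1319/16
(0,2): OLD=37905/256 → NEW=255, ERR=-27375/256
(0,3): OLD=463735/4096 → NEW=0, ERR=463735/4096
(0,4): OLD=17205313/65536 → NEW=255, ERR=493633/65536
(1,0): OLD=15301/256 → NEW=0, ERR=15301/256
(1,1): OLD=212835/2048 → NEW=0, ERR=212835/2048
(1,2): OLD=10907167/65536 → NEW=255, ERR=-5804513/65536
(1,3): OLD=43348083/262144 → NEW=255, ERR=-23498637/262144
(1,4): OLD=747476473/4194304 → NEW=255, ERR=-322071047/4194304
(2,0): OLD=2069745/32768 → NEW=0, ERR=2069745/32768
(2,1): OLD=125031019/1048576 → NEW=0, ERR=125031019/1048576
(2,2): OLD=2418882049/16777216 → NEW=255, ERR=-1859308031/16777216
(2,3): OLD=15990403187/268435456 → NEW=0, ERR=15990403187/268435456
(2,4): OLD=856685844069/4294967296 → NEW=255, ERR=-238530816411/4294967296
(3,0): OLD=1125682657/16777216 → NEW=0, ERR=1125682657/16777216
(3,1): OLD=15808828237/134217728 → NEW=0, ERR=15808828237/134217728
(3,2): OLD=637889407711/4294967296 → NEW=255, ERR=-457327252769/4294967296
(3,3): OLD=976595372679/8589934592 → NEW=0, ERR=976595372679/8589934592
(3,4): OLD=35199122110467/137438953472 → NEW=255, ERR=152188975107/137438953472
(4,0): OLD=174058169615/2147483648 → NEW=0, ERR=174058169615/2147483648
(4,1): OLD=8761502742671/68719476736 → NEW=0, ERR=8761502742671/68719476736
(4,2): OLD=194815213078593/1099511627776 → NEW=255, ERR=-85560252004287/1099511627776
(4,3): OLD=2973716404906639/17592186044416 → NEW=255, ERR=-1512291036419441/17592186044416
(4,4): OLD=53717400865433961/281474976710656 → NEW=255, ERR=-18058718195783319/281474976710656
(5,0): OLD=90417699083021/1099511627776 → NEW=0, ERR=90417699083021/1099511627776
(5,1): OLD=1234051453555815/8796093022208 → NEW=255, ERR=-1008952267107225/8796093022208
(5,2): OLD=11638816805142687/281474976710656 → NEW=0, ERR=11638816805142687/281474976710656
(5,3): OLD=145616699466105745/1125899906842624 → NEW=255, ERR=-141487776778763375/1125899906842624
(5,4): OLD=2244576266745952491/18014398509481984 → NEW=0, ERR=2244576266745952491/18014398509481984
(6,0): OLD=4389763347593021/140737488355328 → NEW=0, ERR=4389763347593021/140737488355328
(6,1): OLD=295857677562614931/4503599627370496 → NEW=0, ERR=295857677562614931/4503599627370496
(6,2): OLD=8930180331531516545/72057594037927936 → NEW=0, ERR=8930180331531516545/72057594037927936
(6,3): OLD=241993360333141432523/1152921504606846976 → NEW=255, ERR=-52001623341604546357/1152921504606846976
(6,4): OLD=4101632558098734667597/18446744073709551616 → NEW=255, ERR=-602287180697200994483/18446744073709551616
Row 0: ..#.#
Row 1: ..###
Row 2: ..#.#
Row 3: ..#.#
Row 4: ..###
Row 5: .#.#.
Row 6: ...##

Answer: ..#.#
..###
..#.#
..#.#
..###
.#.#.
...##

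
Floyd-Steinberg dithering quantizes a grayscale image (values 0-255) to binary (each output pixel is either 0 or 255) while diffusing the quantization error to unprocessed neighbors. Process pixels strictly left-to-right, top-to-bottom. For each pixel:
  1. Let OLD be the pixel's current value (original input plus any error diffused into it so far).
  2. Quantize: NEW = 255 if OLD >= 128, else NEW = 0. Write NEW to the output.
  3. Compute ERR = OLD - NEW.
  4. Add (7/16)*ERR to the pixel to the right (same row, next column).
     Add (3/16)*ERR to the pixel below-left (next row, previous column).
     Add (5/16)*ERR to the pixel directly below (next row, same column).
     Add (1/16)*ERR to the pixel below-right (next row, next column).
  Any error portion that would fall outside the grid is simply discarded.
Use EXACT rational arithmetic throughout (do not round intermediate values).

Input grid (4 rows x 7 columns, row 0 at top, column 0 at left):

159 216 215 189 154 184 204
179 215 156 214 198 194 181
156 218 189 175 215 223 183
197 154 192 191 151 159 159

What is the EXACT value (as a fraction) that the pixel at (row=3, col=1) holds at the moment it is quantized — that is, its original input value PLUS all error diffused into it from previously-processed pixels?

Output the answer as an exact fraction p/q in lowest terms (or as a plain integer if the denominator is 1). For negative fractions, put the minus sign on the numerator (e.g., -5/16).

(0,0): OLD=159 → NEW=255, ERR=-96
(0,1): OLD=174 → NEW=255, ERR=-81
(0,2): OLD=2873/16 → NEW=255, ERR=-1207/16
(0,3): OLD=39935/256 → NEW=255, ERR=-25345/256
(0,4): OLD=453369/4096 → NEW=0, ERR=453369/4096
(0,5): OLD=15232207/65536 → NEW=255, ERR=-1479473/65536
(0,6): OLD=203553193/1048576 → NEW=255, ERR=-63833687/1048576
(1,0): OLD=2141/16 → NEW=255, ERR=-1939/16
(1,1): OLD=14915/128 → NEW=0, ERR=14915/128
(1,2): OLD=654455/4096 → NEW=255, ERR=-390025/4096
(1,3): OLD=2579511/16384 → NEW=255, ERR=-1598409/16384
(1,4): OLD=188205377/1048576 → NEW=255, ERR=-79181503/1048576
(1,5): OLD=1253356473/8388608 → NEW=255, ERR=-885738567/8388608
(1,6): OLD=15350518775/134217728 → NEW=0, ERR=15350518775/134217728
(2,0): OLD=286673/2048 → NEW=255, ERR=-235567/2048
(2,1): OLD=11708851/65536 → NEW=255, ERR=-5002829/65536
(2,2): OLD=120414633/1048576 → NEW=0, ERR=120414633/1048576
(2,3): OLD=1465016721/8388608 → NEW=255, ERR=-674078319/8388608
(2,4): OLD=8747701029/67108864 → NEW=255, ERR=-8365059291/67108864
(2,5): OLD=326835262011/2147483648 → NEW=255, ERR=-220773068229/2147483648
(2,6): OLD=5743713072589/34359738368 → NEW=255, ERR=-3018020211251/34359738368
(3,0): OLD=153870265/1048576 → NEW=255, ERR=-113516615/1048576
(3,1): OLD=814741117/8388608 → NEW=0, ERR=814741117/8388608
Target (3,1): original=154, with diffused error = 814741117/8388608

Answer: 814741117/8388608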